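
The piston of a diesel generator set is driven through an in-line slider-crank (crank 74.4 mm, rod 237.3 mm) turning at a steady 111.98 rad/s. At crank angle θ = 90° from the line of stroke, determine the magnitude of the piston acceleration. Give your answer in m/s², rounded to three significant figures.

308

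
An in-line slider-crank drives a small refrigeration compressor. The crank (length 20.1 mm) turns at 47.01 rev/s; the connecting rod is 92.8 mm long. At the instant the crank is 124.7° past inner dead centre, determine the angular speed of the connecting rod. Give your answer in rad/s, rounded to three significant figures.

37.0

ω = 295.4 rad/s (converted from 47.01 rev/s).
The rod makes angle φ with the slider axis where L sinφ = r sinθ; differentiating, L cosφ·φ̇ = r ω cosθ.
L cosφ = √(L² − r² sin²θ) = 0.091317 m.
|ω_rod| = r ω |cosθ| / √(L² − r² sin²θ) = 0.0201·295.4·0.56928/0.091317 = 37.012 rad/s.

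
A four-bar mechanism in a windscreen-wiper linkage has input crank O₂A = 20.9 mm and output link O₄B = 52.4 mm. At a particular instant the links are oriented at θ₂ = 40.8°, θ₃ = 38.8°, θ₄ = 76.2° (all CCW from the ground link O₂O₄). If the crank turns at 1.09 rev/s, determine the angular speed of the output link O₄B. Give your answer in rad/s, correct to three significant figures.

ω₂ = 6.849 rad/s (from 1.09 rev/s).
Differentiating the loop-closure r₂e^{iθ₂}+r₃e^{iθ₃}=r₁+r₄e^{iθ₄} gives r₂ω₂e^{iθ₂}+r₃ω₃e^{iθ₃}=r₄ω₄e^{iθ₄}.
Eliminating the other unknown: ω₄ = r₂ω₂ sin(θ₂−θ₃) / [r₄ sin(θ₄−θ₃)].
Numerator sine = +0.03490; denominator sine = +0.60738.
Result = 0.0209·6.849·(+0.03490) / (0.0524·(+0.60738)) = +0.15696 rad/s; magnitude 0.15696 rad/s.

0.157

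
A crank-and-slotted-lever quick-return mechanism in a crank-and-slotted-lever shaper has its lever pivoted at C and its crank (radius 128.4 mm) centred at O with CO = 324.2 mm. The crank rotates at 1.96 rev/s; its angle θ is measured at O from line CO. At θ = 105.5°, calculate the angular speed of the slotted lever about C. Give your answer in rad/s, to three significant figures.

ω = 12.32 rad/s (from 1.96 rev/s).
Crank pin A relative to C: A = (d + r cosθ, r sinθ); lever angle φ = atan2(r sinθ, d + r cosθ).
Differentiating tanφ: φ̇ = rω(d cosθ + r)/(d² + r² + 2dr cosθ).
d² + r² + 2dr cosθ = |CA|² = 0.0993434 m²;  d cosθ + r = +0.041761 m.
|ω_lever| = |0.1284·12.32·+0.041761| / 0.0993434 = 0.66472 rad/s.

0.665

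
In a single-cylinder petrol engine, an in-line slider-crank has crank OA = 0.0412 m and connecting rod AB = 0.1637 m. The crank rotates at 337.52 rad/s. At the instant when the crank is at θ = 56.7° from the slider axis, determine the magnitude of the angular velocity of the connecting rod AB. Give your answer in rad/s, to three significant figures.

47.7

ω = 337.5 rad/s
The rod makes angle φ with the slider axis where L sinφ = r sinθ; differentiating, L cosφ·φ̇ = r ω cosθ.
L cosφ = √(L² − r² sin²θ) = 0.16004 m.
|ω_rod| = r ω |cosθ| / √(L² − r² sin²θ) = 0.0412·337.5·0.54902/0.16004 = 47.705 rad/s.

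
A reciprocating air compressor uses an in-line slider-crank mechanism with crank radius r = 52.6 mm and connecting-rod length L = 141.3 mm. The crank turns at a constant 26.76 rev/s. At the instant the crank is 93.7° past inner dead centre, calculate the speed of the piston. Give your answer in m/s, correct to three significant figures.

8.60

ω = 2π·26.8 = 168.1 rad/s
For an in-line slider-crank, x = r cosθ + √(L² − r² sin²θ), so v = −rω sinθ·[1 + r cosθ/√(L² − r² sin²θ)].
With r = 0.0526 m, L = 0.1413 m, θ = 93.7°: √(L² − r² sin²θ) = 0.13119 m.
v = −0.0526·168.1·0.99792·[1 + 0.0526·-0.06453/0.13119] = -8.5973 m/s.
|v| = 8.5973 m/s.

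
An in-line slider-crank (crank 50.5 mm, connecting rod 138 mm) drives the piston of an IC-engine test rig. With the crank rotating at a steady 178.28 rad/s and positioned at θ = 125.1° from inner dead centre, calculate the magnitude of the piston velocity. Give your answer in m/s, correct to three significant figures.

ω = 178.3 rad/s
For an in-line slider-crank, x = r cosθ + √(L² − r² sin²θ), so v = −rω sinθ·[1 + r cosθ/√(L² − r² sin²θ)].
With r = 0.0505 m, L = 0.138 m, θ = 125.1°: √(L² − r² sin²θ) = 0.13167 m.
v = −0.0505·178.3·0.81815·[1 + 0.0505·-0.57501/0.13167] = -5.7415 m/s.
|v| = 5.7415 m/s.

5.74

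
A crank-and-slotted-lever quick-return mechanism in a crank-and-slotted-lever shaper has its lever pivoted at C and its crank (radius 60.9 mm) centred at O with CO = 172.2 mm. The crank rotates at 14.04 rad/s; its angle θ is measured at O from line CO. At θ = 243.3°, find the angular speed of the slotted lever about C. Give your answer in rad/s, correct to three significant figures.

ω = 14.04 rad/s
Crank pin A relative to C: A = (d + r cosθ, r sinθ); lever angle φ = atan2(r sinθ, d + r cosθ).
Differentiating tanφ: φ̇ = rω(d cosθ + r)/(d² + r² + 2dr cosθ).
d² + r² + 2dr cosθ = |CA|² = 0.0239377 m²;  d cosθ + r = -0.016473 m.
|ω_lever| = |0.0609·14.04·-0.016473| / 0.0239377 = 0.58839 rad/s.

0.588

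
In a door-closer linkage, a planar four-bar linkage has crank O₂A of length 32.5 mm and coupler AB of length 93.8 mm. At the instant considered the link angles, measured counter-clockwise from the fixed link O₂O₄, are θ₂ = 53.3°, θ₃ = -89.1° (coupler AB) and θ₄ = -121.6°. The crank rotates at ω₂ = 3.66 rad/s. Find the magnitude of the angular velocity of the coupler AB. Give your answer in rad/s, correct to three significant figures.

ω₂ = 3.66 rad/s
Differentiating the loop-closure r₂e^{iθ₂}+r₃e^{iθ₃}=r₁+r₄e^{iθ₄} gives r₂ω₂e^{iθ₂}+r₃ω₃e^{iθ₃}=r₄ω₄e^{iθ₄}.
Eliminating the other unknown: ω₃ = r₂ω₂ sin(θ₄−θ₂) / [r₃ sin(θ₃−θ₄)].
Numerator sine = -0.08889; denominator sine = +0.53730.
Result = 0.0325·3.66·(-0.08889) / (0.0938·(+0.53730)) = -0.20981 rad/s; magnitude 0.20981 rad/s.

0.210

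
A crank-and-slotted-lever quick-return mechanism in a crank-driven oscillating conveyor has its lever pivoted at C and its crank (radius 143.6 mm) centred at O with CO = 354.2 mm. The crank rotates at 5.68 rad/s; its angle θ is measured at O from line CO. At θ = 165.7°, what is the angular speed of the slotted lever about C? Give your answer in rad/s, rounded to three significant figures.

3.43

ω = 5.68 rad/s
Crank pin A relative to C: A = (d + r cosθ, r sinθ); lever angle φ = atan2(r sinθ, d + r cosθ).
Differentiating tanφ: φ̇ = rω(d cosθ + r)/(d² + r² + 2dr cosθ).
d² + r² + 2dr cosθ = |CA|² = 0.0475043 m²;  d cosθ + r = -0.19963 m.
|ω_lever| = |0.1436·5.68·-0.19963| / 0.0475043 = 3.4276 rad/s.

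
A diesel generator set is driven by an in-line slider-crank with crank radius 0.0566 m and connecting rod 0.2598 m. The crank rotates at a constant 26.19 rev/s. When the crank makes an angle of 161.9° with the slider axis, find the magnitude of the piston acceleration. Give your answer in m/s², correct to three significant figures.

1190

ω = 2π·26.2 = 164.6 rad/s
x(θ) = r cosθ + √(L² − r² sin²θ); with ω constant, a = ω²·d²x/dθ².
d²x/dθ² = −r cosθ − r²(cos2θ)/√u − r⁴ sin²2θ/(4u^{3/2}),  u = L² − r² sin²θ = 0.0671868 m².
Substituting r = 0.0566 m, L = 0.2598 m, θ = 161.9°: d²x/dθ² = +0.043774 m.
a = ω²·d²x/dθ² = (164.6)²·(+0.043774) = +1185.4 m/s²;  |a| = 1185.4 m/s².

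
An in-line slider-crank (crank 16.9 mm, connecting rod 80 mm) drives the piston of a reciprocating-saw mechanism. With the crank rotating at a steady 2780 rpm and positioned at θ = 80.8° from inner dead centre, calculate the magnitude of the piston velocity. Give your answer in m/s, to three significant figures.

ω = 2π·2780/60 = 291.1 rad/s
For an in-line slider-crank, x = r cosθ + √(L² − r² sin²θ), so v = −rω sinθ·[1 + r cosθ/√(L² − r² sin²θ)].
With r = 0.0169 m, L = 0.08 m, θ = 80.8°: √(L² − r² sin²θ) = 0.078241 m.
v = −0.0169·291.1·0.98714·[1 + 0.0169·0.15988/0.078241] = -5.0244 m/s.
|v| = 5.0244 m/s.

5.02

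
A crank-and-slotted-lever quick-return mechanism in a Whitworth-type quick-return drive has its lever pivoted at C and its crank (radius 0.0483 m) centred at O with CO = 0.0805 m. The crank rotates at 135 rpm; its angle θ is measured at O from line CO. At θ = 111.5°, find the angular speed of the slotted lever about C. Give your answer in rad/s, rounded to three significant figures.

2.15

ω = 14.14 rad/s (from 135 rpm).
Crank pin A relative to C: A = (d + r cosθ, r sinθ); lever angle φ = atan2(r sinθ, d + r cosθ).
Differentiating tanφ: φ̇ = rω(d cosθ + r)/(d² + r² + 2dr cosθ).
d² + r² + 2dr cosθ = |CA|² = 0.00596312 m²;  d cosθ + r = +0.018797 m.
|ω_lever| = |0.0483·14.14·+0.018797| / 0.00596312 = 2.1524 rad/s.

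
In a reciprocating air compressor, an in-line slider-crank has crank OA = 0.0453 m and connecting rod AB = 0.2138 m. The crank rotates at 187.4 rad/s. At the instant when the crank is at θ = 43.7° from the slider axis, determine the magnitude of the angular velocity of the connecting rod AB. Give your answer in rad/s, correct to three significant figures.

29.0

ω = 187.4 rad/s
The rod makes angle φ with the slider axis where L sinφ = r sinθ; differentiating, L cosφ·φ̇ = r ω cosθ.
L cosφ = √(L² − r² sin²θ) = 0.2115 m.
|ω_rod| = r ω |cosθ| / √(L² − r² sin²θ) = 0.0453·187.4·0.72297/0.2115 = 29.019 rad/s.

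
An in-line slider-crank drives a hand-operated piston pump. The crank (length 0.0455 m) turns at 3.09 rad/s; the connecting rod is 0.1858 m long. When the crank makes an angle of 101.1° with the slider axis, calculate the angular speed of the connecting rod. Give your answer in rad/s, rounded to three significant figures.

ω = 3.09 rad/s
The rod makes angle φ with the slider axis where L sinφ = r sinθ; differentiating, L cosφ·φ̇ = r ω cosθ.
L cosφ = √(L² − r² sin²θ) = 0.18036 m.
|ω_rod| = r ω |cosθ| / √(L² − r² sin²θ) = 0.0455·3.09·0.19252/0.18036 = 0.15008 rad/s.

0.150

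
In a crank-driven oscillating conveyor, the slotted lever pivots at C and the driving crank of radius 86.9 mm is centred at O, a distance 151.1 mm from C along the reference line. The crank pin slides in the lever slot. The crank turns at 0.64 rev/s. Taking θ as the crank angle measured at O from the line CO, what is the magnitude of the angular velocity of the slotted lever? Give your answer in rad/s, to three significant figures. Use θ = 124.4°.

0.0345

ω = 4.021 rad/s (from 0.64 rev/s).
Crank pin A relative to C: A = (d + r cosθ, r sinθ); lever angle φ = atan2(r sinθ, d + r cosθ).
Differentiating tanφ: φ̇ = rω(d cosθ + r)/(d² + r² + 2dr cosθ).
d² + r² + 2dr cosθ = |CA|² = 0.0155461 m²;  d cosθ + r = +0.0015335 m.
|ω_lever| = |0.0869·4.021·+0.0015335| / 0.0155461 = 0.03447 rad/s.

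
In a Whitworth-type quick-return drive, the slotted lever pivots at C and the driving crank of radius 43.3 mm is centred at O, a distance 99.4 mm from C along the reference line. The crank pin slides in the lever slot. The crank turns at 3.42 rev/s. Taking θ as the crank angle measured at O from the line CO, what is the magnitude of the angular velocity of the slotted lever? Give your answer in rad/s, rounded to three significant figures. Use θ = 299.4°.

ω = 21.49 rad/s (from 3.42 rev/s).
Crank pin A relative to C: A = (d + r cosθ, r sinθ); lever angle φ = atan2(r sinθ, d + r cosθ).
Differentiating tanφ: φ̇ = rω(d cosθ + r)/(d² + r² + 2dr cosθ).
d² + r² + 2dr cosθ = |CA|² = 0.015981 m²;  d cosθ + r = +0.092096 m.
|ω_lever| = |0.0433·21.49·+0.092096| / 0.015981 = 5.362 rad/s.

5.36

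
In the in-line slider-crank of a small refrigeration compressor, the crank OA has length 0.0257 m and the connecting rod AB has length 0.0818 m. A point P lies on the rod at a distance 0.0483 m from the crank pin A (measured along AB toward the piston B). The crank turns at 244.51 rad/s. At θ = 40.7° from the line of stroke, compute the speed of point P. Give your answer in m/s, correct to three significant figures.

ω = 244.5 rad/s.  Crank-pin speed |V_A| = rω = 6.2839 m/s, perpendicular to OA.
Rod angle: sinφ = −(r/L) sinθ ⇒ φ = -11.822°; ω_rod = −rω cosθ/√(L²−r²sin²θ) = -59.502 rad/s.
V_P = V_A + ω_rod × AP, with AP = 0.0483 m along the rod.
Components: V_Px = −rω sinθ − a·ω_rod·sinφ = -4.6865 m/s;  V_Py = rω cosθ + a·ω_rod·cosφ = +1.951 m/s.
|V_P| = √(V_Px² + V_Py²) = 5.0764 m/s.

5.08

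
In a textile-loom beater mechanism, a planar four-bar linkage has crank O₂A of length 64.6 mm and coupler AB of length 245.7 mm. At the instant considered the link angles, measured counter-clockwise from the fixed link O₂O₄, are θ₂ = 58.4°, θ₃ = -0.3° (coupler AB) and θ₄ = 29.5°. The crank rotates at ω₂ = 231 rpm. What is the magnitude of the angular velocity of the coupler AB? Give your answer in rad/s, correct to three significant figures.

6.18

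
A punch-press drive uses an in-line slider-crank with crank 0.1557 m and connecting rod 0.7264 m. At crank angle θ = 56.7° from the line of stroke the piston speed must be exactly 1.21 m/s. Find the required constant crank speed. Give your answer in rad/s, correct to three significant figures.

For an in-line slider-crank, |v_piston| = rω|sinθ|·[1 + r cosθ/√(L² − r² sin²θ)].
With r = 0.1557 m, L = 0.7264 m, θ = 56.7°: the bracketed kinematic factor |dx/dθ| = 0.1457 m.
ω = v/|dx/dθ| = 1.21/0.1457 = 8.3047 rad/s.

8.30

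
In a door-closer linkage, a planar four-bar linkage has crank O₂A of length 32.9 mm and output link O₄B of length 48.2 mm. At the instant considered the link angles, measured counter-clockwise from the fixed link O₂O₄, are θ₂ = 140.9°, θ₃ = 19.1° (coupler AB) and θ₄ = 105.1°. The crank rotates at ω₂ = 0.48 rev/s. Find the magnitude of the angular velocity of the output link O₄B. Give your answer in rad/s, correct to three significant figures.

1.75

ω₂ = 3.016 rad/s (from 0.48 rev/s).
Differentiating the loop-closure r₂e^{iθ₂}+r₃e^{iθ₃}=r₁+r₄e^{iθ₄} gives r₂ω₂e^{iθ₂}+r₃ω₃e^{iθ₃}=r₄ω₄e^{iθ₄}.
Eliminating the other unknown: ω₄ = r₂ω₂ sin(θ₂−θ₃) / [r₄ sin(θ₄−θ₃)].
Numerator sine = +0.84989; denominator sine = +0.99756.
Result = 0.0329·3.016·(+0.84989) / (0.0482·(+0.99756)) = +1.7539 rad/s; magnitude 1.7539 rad/s.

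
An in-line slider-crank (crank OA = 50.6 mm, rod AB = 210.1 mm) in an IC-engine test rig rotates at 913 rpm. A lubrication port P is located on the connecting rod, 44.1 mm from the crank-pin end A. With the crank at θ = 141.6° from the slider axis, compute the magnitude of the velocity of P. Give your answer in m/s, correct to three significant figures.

4.16

ω = 95.61 rad/s.  Crank-pin speed |V_A| = rω = 4.8378 m/s, perpendicular to OA.
Rod angle: sinφ = −(r/L) sinθ ⇒ φ = -8.604°; ω_rod = −rω cosθ/√(L²−r²sin²θ) = +18.251 rad/s.
V_P = V_A + ω_rod × AP, with AP = 0.0441 m along the rod.
Components: V_Px = −rω sinθ − a·ω_rod·sinφ = -2.8846 m/s;  V_Py = rω cosθ + a·ω_rod·cosφ = -2.9956 m/s.
|V_P| = √(V_Px² + V_Py²) = 4.1586 m/s.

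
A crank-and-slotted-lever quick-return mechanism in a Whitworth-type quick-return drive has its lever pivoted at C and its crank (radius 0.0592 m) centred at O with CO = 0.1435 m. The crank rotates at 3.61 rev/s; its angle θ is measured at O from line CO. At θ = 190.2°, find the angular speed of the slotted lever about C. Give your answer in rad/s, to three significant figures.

14.9

ω = 22.68 rad/s (from 3.61 rev/s).
Crank pin A relative to C: A = (d + r cosθ, r sinθ); lever angle φ = atan2(r sinθ, d + r cosθ).
Differentiating tanφ: φ̇ = rω(d cosθ + r)/(d² + r² + 2dr cosθ).
d² + r² + 2dr cosθ = |CA|² = 0.00737501 m²;  d cosθ + r = -0.082032 m.
|ω_lever| = |0.0592·22.68·-0.082032| / 0.00737501 = 14.936 rad/s.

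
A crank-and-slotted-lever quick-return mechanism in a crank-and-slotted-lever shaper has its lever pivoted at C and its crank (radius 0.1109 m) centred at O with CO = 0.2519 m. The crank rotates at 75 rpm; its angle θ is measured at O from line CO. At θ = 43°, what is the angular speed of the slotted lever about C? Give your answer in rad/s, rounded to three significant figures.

ω = 7.854 rad/s (from 75 rpm).
Crank pin A relative to C: A = (d + r cosθ, r sinθ); lever angle φ = atan2(r sinθ, d + r cosθ).
Differentiating tanφ: φ̇ = rω(d cosθ + r)/(d² + r² + 2dr cosθ).
d² + r² + 2dr cosθ = |CA|² = 0.116614 m²;  d cosθ + r = +0.29513 m.
|ω_lever| = |0.1109·7.854·+0.29513| / 0.116614 = 2.2043 rad/s.

2.20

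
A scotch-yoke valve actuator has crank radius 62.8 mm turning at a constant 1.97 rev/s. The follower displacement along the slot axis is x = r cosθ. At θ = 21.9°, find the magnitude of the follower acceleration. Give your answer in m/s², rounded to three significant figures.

8.93

ω = 12.38 rad/s (from 1.97 rev/s).
x = r cosθ ⇒ ẍ = −rω² cosθ (ω constant).
|a| = rω²|cosθ| = 0.0628·(12.38)²·|cos 21.9°| = 8.9274 m/s².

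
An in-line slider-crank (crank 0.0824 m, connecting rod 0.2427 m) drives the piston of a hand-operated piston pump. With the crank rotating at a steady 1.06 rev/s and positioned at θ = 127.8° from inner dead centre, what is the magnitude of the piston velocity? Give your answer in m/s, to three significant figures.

ω = 2π·1.06 = 6.66 rad/s
For an in-line slider-crank, x = r cosθ + √(L² − r² sin²θ), so v = −rω sinθ·[1 + r cosθ/√(L² − r² sin²θ)].
With r = 0.0824 m, L = 0.2427 m, θ = 127.8°: √(L² − r² sin²θ) = 0.2338 m.
v = −0.0824·6.66·0.79016·[1 + 0.0824·-0.61291/0.2338] = -0.33997 m/s.
|v| = 0.33997 m/s.

0.340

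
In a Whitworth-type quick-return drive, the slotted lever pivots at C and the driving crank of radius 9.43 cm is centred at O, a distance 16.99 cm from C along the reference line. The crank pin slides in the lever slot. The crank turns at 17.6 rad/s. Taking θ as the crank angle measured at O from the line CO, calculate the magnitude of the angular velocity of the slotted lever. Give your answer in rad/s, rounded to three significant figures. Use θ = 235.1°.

ω = 17.6 rad/s
Crank pin A relative to C: A = (d + r cosθ, r sinθ); lever angle φ = atan2(r sinθ, d + r cosθ).
Differentiating tanφ: φ̇ = rω(d cosθ + r)/(d² + r² + 2dr cosθ).
d² + r² + 2dr cosθ = |CA|² = 0.0194251 m²;  d cosθ + r = -0.0029076 m.
|ω_lever| = |0.0943·17.6·-0.0029076| / 0.0194251 = 0.24842 rad/s.

0.248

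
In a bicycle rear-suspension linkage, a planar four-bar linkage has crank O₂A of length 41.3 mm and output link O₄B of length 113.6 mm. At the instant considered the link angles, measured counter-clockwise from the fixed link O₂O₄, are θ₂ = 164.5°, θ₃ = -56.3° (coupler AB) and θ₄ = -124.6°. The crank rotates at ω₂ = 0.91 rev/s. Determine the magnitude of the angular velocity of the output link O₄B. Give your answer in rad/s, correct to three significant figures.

ω₂ = 5.718 rad/s (from 0.91 rev/s).
Differentiating the loop-closure r₂e^{iθ₂}+r₃e^{iθ₃}=r₁+r₄e^{iθ₄} gives r₂ω₂e^{iθ₂}+r₃ω₃e^{iθ₃}=r₄ω₄e^{iθ₄}.
Eliminating the other unknown: ω₄ = r₂ω₂ sin(θ₂−θ₃) / [r₄ sin(θ₄−θ₃)].
Numerator sine = -0.65342; denominator sine = -0.92913.
Result = 0.0413·5.718·(-0.65342) / (0.1136·(-0.92913)) = +1.4619 rad/s; magnitude 1.4619 rad/s.

1.46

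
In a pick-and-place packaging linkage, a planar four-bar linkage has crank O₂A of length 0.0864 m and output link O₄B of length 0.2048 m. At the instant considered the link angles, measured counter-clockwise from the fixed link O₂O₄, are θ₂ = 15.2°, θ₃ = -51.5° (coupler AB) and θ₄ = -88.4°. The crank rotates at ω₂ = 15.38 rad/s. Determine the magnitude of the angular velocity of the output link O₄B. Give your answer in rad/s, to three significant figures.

9.93

ω₂ = 15.38 rad/s
Differentiating the loop-closure r₂e^{iθ₂}+r₃e^{iθ₃}=r₁+r₄e^{iθ₄} gives r₂ω₂e^{iθ₂}+r₃ω₃e^{iθ₃}=r₄ω₄e^{iθ₄}.
Eliminating the other unknown: ω₄ = r₂ω₂ sin(θ₂−θ₃) / [r₄ sin(θ₄−θ₃)].
Numerator sine = +0.91845; denominator sine = -0.60042.
Result = 0.0864·15.38·(+0.91845) / (0.2048·(-0.60042)) = -9.9252 rad/s; magnitude 9.9252 rad/s.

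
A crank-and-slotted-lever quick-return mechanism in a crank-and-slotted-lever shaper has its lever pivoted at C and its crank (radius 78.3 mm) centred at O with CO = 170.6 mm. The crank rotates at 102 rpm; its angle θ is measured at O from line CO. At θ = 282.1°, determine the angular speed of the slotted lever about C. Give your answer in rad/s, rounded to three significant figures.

ω = 10.68 rad/s (from 102 rpm).
Crank pin A relative to C: A = (d + r cosθ, r sinθ); lever angle φ = atan2(r sinθ, d + r cosθ).
Differentiating tanφ: φ̇ = rω(d cosθ + r)/(d² + r² + 2dr cosθ).
d² + r² + 2dr cosθ = |CA|² = 0.0408354 m²;  d cosθ + r = +0.11406 m.
|ω_lever| = |0.0783·10.68·+0.11406| / 0.0408354 = 2.3361 rad/s.

2.34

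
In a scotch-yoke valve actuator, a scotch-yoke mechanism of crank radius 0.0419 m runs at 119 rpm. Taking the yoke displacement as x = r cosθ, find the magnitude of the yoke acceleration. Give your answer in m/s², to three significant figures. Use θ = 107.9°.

2.00

ω = 12.46 rad/s (from 119 rpm).
x = r cosθ ⇒ ẍ = −rω² cosθ (ω constant).
|a| = rω²|cosθ| = 0.0419·(12.46)²·|cos 107.9°| = 1.9999 m/s².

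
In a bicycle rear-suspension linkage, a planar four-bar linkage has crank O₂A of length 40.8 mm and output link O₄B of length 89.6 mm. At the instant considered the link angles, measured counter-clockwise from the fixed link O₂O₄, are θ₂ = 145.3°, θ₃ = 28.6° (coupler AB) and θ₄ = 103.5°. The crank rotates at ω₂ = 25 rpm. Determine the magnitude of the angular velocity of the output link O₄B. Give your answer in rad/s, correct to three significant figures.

1.10

ω₂ = 2.618 rad/s (from 25 rpm).
Differentiating the loop-closure r₂e^{iθ₂}+r₃e^{iθ₃}=r₁+r₄e^{iθ₄} gives r₂ω₂e^{iθ₂}+r₃ω₃e^{iθ₃}=r₄ω₄e^{iθ₄}.
Eliminating the other unknown: ω₄ = r₂ω₂ sin(θ₂−θ₃) / [r₄ sin(θ₄−θ₃)].
Numerator sine = +0.89337; denominator sine = +0.96547.
Result = 0.0408·2.618·(+0.89337) / (0.0896·(+0.96547)) = +1.1031 rad/s; magnitude 1.1031 rad/s.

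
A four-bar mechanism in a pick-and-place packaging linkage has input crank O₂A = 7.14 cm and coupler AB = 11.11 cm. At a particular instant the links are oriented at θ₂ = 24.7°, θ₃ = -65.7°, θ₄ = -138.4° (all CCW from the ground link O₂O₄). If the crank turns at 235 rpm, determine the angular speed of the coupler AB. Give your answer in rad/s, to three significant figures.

4.82

ω₂ = 24.61 rad/s (from 235 rpm).
Differentiating the loop-closure r₂e^{iθ₂}+r₃e^{iθ₃}=r₁+r₄e^{iθ₄} gives r₂ω₂e^{iθ₂}+r₃ω₃e^{iθ₃}=r₄ω₄e^{iθ₄}.
Eliminating the other unknown: ω₃ = r₂ω₂ sin(θ₄−θ₂) / [r₃ sin(θ₃−θ₄)].
Numerator sine = -0.29070; denominator sine = +0.95476.
Result = 0.0714·24.61·(-0.29070) / (0.1111·(+0.95476)) = -4.8154 rad/s; magnitude 4.8154 rad/s.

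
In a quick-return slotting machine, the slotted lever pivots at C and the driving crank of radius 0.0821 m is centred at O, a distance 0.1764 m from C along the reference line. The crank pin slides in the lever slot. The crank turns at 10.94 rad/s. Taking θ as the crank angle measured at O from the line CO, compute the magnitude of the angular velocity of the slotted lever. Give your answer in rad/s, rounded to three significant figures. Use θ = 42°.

3.22

ω = 10.94 rad/s
Crank pin A relative to C: A = (d + r cosθ, r sinθ); lever angle φ = atan2(r sinθ, d + r cosθ).
Differentiating tanφ: φ̇ = rω(d cosθ + r)/(d² + r² + 2dr cosθ).
d² + r² + 2dr cosθ = |CA|² = 0.0593825 m²;  d cosθ + r = +0.21319 m.
|ω_lever| = |0.0821·10.94·+0.21319| / 0.0593825 = 3.2246 rad/s.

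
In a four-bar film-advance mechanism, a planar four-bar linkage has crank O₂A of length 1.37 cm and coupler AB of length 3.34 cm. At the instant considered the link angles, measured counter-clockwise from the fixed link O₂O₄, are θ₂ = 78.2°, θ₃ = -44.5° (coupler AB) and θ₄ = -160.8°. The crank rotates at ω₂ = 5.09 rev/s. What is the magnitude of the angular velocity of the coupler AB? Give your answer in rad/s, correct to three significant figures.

12.5

ω₂ = 31.98 rad/s (from 5.09 rev/s).
Differentiating the loop-closure r₂e^{iθ₂}+r₃e^{iθ₃}=r₁+r₄e^{iθ₄} gives r₂ω₂e^{iθ₂}+r₃ω₃e^{iθ₃}=r₄ω₄e^{iθ₄}.
Eliminating the other unknown: ω₃ = r₂ω₂ sin(θ₄−θ₂) / [r₃ sin(θ₃−θ₄)].
Numerator sine = +0.85717; denominator sine = +0.89649.
Result = 0.0137·31.98·(+0.85717) / (0.0334·(+0.89649)) = +12.543 rad/s; magnitude 12.543 rad/s.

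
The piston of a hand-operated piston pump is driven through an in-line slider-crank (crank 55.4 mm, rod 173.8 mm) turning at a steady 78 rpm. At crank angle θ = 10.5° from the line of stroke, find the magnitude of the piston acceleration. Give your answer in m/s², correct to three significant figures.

4.74

ω = 2π·78/60 = 8.168 rad/s
x(θ) = r cosθ + √(L² − r² sin²θ); with ω constant, a = ω²·d²x/dθ².
d²x/dθ² = −r cosθ − r²(cos2θ)/√u − r⁴ sin²2θ/(4u^{3/2}),  u = L² − r² sin²θ = 0.0301045 m².
Substituting r = 0.0554 m, L = 0.1738 m, θ = 10.5°: d²x/dθ² = -0.071044 m.
a = ω²·d²x/dθ² = (8.168)²·(-0.071044) = -4.74 m/s²;  |a| = 4.74 m/s².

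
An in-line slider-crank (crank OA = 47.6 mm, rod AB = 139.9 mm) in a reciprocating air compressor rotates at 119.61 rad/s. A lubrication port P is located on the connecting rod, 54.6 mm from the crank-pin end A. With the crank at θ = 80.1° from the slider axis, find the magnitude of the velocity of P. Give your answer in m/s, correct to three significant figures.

ω = 119.6 rad/s.  Crank-pin speed |V_A| = rω = 5.6934 m/s, perpendicular to OA.
Rod angle: sinφ = −(r/L) sinθ ⇒ φ = -19.583°; ω_rod = −rω cosθ/√(L²−r²sin²θ) = -7.4265 rad/s.
V_P = V_A + ω_rod × AP, with AP = 0.0546 m along the rod.
Components: V_Px = −rω sinθ − a·ω_rod·sinφ = -5.7446 m/s;  V_Py = rω cosθ + a·ω_rod·cosφ = +0.59684 m/s.
|V_P| = √(V_Px² + V_Py²) = 5.7755 m/s.

5.78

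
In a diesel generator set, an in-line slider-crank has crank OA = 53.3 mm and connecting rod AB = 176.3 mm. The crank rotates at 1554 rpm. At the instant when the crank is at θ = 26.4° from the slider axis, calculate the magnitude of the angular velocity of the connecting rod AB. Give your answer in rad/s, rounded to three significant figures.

44.5

ω = 162.7 rad/s (converted from 1554 rpm).
The rod makes angle φ with the slider axis where L sinφ = r sinθ; differentiating, L cosφ·φ̇ = r ω cosθ.
L cosφ = √(L² − r² sin²θ) = 0.1747 m.
|ω_rod| = r ω |cosθ| / √(L² − r² sin²θ) = 0.0533·162.7·0.89571/0.1747 = 44.472 rad/s.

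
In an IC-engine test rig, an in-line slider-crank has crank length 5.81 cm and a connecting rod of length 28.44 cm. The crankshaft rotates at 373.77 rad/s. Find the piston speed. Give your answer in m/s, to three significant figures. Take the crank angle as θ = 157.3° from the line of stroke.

6.80

ω = 373.8 rad/s
For an in-line slider-crank, x = r cosθ + √(L² − r² sin²θ), so v = −rω sinθ·[1 + r cosθ/√(L² − r² sin²θ)].
With r = 0.0581 m, L = 0.2844 m, θ = 157.3°: √(L² − r² sin²θ) = 0.28351 m.
v = −0.0581·373.8·0.38591·[1 + 0.0581·-0.92254/0.28351] = -6.796 m/s.
|v| = 6.796 m/s.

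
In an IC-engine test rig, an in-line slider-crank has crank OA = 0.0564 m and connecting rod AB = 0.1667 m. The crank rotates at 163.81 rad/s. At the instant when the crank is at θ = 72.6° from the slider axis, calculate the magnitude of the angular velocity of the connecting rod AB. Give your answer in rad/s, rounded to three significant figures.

ω = 163.8 rad/s
The rod makes angle φ with the slider axis where L sinφ = r sinθ; differentiating, L cosφ·φ̇ = r ω cosθ.
L cosφ = √(L² − r² sin²θ) = 0.15777 m.
|ω_rod| = r ω |cosθ| / √(L² − r² sin²θ) = 0.0564·163.8·0.29904/0.15777 = 17.511 rad/s.

17.5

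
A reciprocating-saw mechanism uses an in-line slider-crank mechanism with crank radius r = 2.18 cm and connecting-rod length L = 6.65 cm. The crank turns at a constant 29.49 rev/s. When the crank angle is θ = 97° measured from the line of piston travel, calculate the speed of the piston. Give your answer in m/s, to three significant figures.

3.84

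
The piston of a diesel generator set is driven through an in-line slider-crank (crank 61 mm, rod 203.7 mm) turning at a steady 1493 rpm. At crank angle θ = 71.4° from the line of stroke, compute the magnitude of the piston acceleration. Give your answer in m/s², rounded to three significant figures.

ω = 2π·1493/60 = 156.3 rad/s
x(θ) = r cosθ + √(L² − r² sin²θ); with ω constant, a = ω²·d²x/dθ².
d²x/dθ² = −r cosθ − r²(cos2θ)/√u − r⁴ sin²2θ/(4u^{3/2}),  u = L² − r² sin²θ = 0.0381512 m².
Substituting r = 0.061 m, L = 0.2037 m, θ = 71.4°: d²x/dθ² = -0.0044521 m.
a = ω²·d²x/dθ² = (156.3)²·(-0.0044521) = -108.83 m/s²;  |a| = 108.83 m/s².

109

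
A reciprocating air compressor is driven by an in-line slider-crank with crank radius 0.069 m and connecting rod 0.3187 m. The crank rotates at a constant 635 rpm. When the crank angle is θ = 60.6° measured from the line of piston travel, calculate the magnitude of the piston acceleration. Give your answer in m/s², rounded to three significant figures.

116

ω = 2π·635/60 = 66.5 rad/s
x(θ) = r cosθ + √(L² − r² sin²θ); with ω constant, a = ω²·d²x/dθ².
d²x/dθ² = −r cosθ − r²(cos2θ)/√u − r⁴ sin²2θ/(4u^{3/2}),  u = L² − r² sin²θ = 0.097956 m².
Substituting r = 0.069 m, L = 0.3187 m, θ = 60.6°: d²x/dθ² = -0.026127 m.
a = ω²·d²x/dθ² = (66.5)²·(-0.026127) = -115.53 m/s²;  |a| = 115.53 m/s².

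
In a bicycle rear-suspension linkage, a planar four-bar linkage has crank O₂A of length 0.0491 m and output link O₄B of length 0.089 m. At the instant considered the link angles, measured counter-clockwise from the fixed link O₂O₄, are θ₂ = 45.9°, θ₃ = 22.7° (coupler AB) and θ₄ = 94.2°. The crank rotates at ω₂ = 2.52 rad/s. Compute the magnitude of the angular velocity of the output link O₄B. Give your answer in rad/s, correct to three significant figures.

0.578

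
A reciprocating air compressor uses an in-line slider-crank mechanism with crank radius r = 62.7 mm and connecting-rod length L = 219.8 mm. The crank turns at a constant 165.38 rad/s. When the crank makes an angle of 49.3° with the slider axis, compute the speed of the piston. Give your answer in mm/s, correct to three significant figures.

9360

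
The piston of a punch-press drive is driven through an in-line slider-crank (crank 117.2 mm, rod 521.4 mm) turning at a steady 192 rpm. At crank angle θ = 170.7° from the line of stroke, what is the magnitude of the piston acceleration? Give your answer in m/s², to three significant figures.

ω = 2π·192/60 = 20.11 rad/s
x(θ) = r cosθ + √(L² − r² sin²θ); with ω constant, a = ω²·d²x/dθ².
d²x/dθ² = −r cosθ − r²(cos2θ)/√u − r⁴ sin²2θ/(4u^{3/2}),  u = L² − r² sin²θ = 0.271499 m².
Substituting r = 0.1172 m, L = 0.5214 m, θ = 170.7°: d²x/dθ² = +0.090641 m.
a = ω²·d²x/dθ² = (20.11)²·(+0.090641) = +36.642 m/s²;  |a| = 36.642 m/s².

36.6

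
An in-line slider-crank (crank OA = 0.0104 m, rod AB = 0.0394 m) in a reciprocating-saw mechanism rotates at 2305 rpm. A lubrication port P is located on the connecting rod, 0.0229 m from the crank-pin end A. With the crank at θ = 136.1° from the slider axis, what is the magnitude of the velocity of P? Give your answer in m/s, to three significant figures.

1.72

ω = 241.4 rad/s.  Crank-pin speed |V_A| = rω = 2.5103 m/s, perpendicular to OA.
Rod angle: sinφ = −(r/L) sinθ ⇒ φ = -10.546°; ω_rod = −rω cosθ/√(L²−r²sin²θ) = +46.698 rad/s.
V_P = V_A + ω_rod × AP, with AP = 0.0229 m along the rod.
Components: V_Px = −rω sinθ − a·ω_rod·sinφ = -1.5449 m/s;  V_Py = rω cosθ + a·ω_rod·cosφ = -0.7575 m/s.
|V_P| = √(V_Px² + V_Py²) = 1.7207 m/s.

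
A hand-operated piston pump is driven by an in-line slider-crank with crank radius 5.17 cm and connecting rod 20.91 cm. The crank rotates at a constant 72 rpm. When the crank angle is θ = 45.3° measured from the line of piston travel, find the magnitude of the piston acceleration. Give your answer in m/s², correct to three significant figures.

2.07

ω = 2π·72/60 = 7.54 rad/s
x(θ) = r cosθ + √(L² − r² sin²θ); with ω constant, a = ω²·d²x/dθ².
d²x/dθ² = −r cosθ − r²(cos2θ)/√u − r⁴ sin²2θ/(4u^{3/2}),  u = L² − r² sin²θ = 0.0423724 m².
Substituting r = 0.0517 m, L = 0.2091 m, θ = 45.3°: d²x/dθ² = -0.036434 m.
a = ω²·d²x/dθ² = (7.54)²·(-0.036434) = -2.0712 m/s²;  |a| = 2.0712 m/s².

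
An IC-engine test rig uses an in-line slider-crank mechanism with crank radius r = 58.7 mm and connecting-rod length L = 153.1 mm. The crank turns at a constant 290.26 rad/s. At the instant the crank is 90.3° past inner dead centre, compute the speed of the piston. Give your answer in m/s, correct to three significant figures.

17.0

ω = 290.3 rad/s
For an in-line slider-crank, x = r cosθ + √(L² − r² sin²θ), so v = −rω sinθ·[1 + r cosθ/√(L² − r² sin²θ)].
With r = 0.0587 m, L = 0.1531 m, θ = 90.3°: √(L² − r² sin²θ) = 0.1414 m.
v = −0.0587·290.3·0.99999·[1 + 0.0587·-0.00524/0.1414] = -17.001 m/s.
|v| = 17.001 m/s.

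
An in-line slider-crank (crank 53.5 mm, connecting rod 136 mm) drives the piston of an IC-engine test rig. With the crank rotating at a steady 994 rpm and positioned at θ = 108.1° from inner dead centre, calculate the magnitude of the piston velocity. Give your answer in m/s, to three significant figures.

ω = 2π·994/60 = 104.1 rad/s
For an in-line slider-crank, x = r cosθ + √(L² − r² sin²θ), so v = −rω sinθ·[1 + r cosθ/√(L² − r² sin²θ)].
With r = 0.0535 m, L = 0.136 m, θ = 108.1°: √(L² − r² sin²θ) = 0.12613 m.
v = −0.0535·104.1·0.95052·[1 + 0.0535·-0.31068/0.12613] = -4.5958 m/s.
|v| = 4.5958 m/s.

4.60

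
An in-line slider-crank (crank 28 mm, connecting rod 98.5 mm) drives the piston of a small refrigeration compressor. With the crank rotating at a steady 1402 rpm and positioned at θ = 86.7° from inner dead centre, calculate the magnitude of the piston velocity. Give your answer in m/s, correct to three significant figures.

ω = 2π·1402/60 = 146.8 rad/s
For an in-line slider-crank, x = r cosθ + √(L² − r² sin²θ), so v = −rω sinθ·[1 + r cosθ/√(L² − r² sin²θ)].
With r = 0.028 m, L = 0.0985 m, θ = 86.7°: √(L² − r² sin²θ) = 0.09445 m.
v = −0.028·146.8·0.99834·[1 + 0.028·0.05756/0.09445] = -4.1741 m/s.
|v| = 4.1741 m/s.

4.17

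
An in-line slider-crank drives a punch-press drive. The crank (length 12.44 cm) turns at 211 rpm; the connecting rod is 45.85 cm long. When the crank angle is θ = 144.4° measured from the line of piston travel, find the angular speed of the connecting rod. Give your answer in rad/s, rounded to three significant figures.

4.94

ω = 22.1 rad/s (converted from 211 rpm).
The rod makes angle φ with the slider axis where L sinφ = r sinθ; differentiating, L cosφ·φ̇ = r ω cosθ.
L cosφ = √(L² − r² sin²θ) = 0.45275 m.
|ω_rod| = r ω |cosθ| / √(L² − r² sin²θ) = 0.1244·22.1·0.81310/0.45275 = 4.9365 rad/s.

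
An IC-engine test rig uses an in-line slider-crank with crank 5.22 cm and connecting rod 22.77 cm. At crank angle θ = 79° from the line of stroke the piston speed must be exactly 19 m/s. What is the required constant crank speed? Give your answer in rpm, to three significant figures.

3390

For an in-line slider-crank, |v_piston| = rω|sinθ|·[1 + r cosθ/√(L² − r² sin²θ)].
With r = 0.0522 m, L = 0.2277 m, θ = 79°: the bracketed kinematic factor |dx/dθ| = 0.053541 m.
ω = v/|dx/dθ| = 19/0.053541 = 354.87 rad/s.
N = 60ω/(2π) = 3388.7 rpm.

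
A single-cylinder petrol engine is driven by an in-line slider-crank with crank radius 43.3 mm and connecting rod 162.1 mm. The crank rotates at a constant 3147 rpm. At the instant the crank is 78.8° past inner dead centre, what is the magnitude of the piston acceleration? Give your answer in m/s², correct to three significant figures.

ω = 2π·3147/60 = 329.6 rad/s
x(θ) = r cosθ + √(L² − r² sin²θ); with ω constant, a = ω²·d²x/dθ².
d²x/dθ² = −r cosθ − r²(cos2θ)/√u − r⁴ sin²2θ/(4u^{3/2}),  u = L² − r² sin²θ = 0.0244723 m².
Substituting r = 0.0433 m, L = 0.1621 m, θ = 78.8°: d²x/dθ² = +0.002637 m.
a = ω²·d²x/dθ² = (329.6)²·(+0.002637) = +286.39 m/s²;  |a| = 286.39 m/s².

286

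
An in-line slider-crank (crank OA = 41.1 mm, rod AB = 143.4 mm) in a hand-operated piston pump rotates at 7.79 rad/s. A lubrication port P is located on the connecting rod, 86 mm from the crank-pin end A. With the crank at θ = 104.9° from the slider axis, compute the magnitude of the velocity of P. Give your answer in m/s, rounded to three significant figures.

0.297

ω = 7.79 rad/s.  Crank-pin speed |V_A| = rω = 0.32017 m/s, perpendicular to OA.
Rod angle: sinφ = −(r/L) sinθ ⇒ φ = -16.080°; ω_rod = −rω cosθ/√(L²−r²sin²θ) = +0.59747 rad/s.
V_P = V_A + ω_rod × AP, with AP = 0.086 m along the rod.
Components: V_Px = −rω sinθ − a·ω_rod·sinφ = -0.29517 m/s;  V_Py = rω cosθ + a·ω_rod·cosφ = -0.032953 m/s.
|V_P| = √(V_Px² + V_Py²) = 0.29701 m/s.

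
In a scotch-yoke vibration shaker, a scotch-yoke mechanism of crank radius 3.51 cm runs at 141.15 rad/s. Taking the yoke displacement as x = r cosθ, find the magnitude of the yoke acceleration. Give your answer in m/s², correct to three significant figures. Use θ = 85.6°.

ω = 141.2 rad/s
x = r cosθ ⇒ ẍ = −rω² cosθ (ω constant).
|a| = rω²|cosθ| = 0.0351·(141.2)²·|cos 85.6°| = 53.65 m/s².

53.7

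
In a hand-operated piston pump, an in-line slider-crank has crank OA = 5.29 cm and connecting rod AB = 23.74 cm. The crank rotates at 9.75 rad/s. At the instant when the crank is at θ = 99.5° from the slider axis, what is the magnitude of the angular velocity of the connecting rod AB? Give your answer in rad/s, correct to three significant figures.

ω = 9.75 rad/s
The rod makes angle φ with the slider axis where L sinφ = r sinθ; differentiating, L cosφ·φ̇ = r ω cosθ.
L cosφ = √(L² − r² sin²θ) = 0.2316 m.
|ω_rod| = r ω |cosθ| / √(L² − r² sin²θ) = 0.0529·9.75·0.16505/0.2316 = 0.36757 rad/s.

0.368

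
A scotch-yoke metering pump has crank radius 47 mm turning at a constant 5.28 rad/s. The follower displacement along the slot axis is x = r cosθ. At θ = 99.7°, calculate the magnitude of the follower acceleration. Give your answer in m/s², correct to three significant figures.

0.221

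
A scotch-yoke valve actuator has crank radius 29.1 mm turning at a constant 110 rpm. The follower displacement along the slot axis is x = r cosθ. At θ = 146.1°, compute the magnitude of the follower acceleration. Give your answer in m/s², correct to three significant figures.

3.20

ω = 11.52 rad/s (from 110 rpm).
x = r cosθ ⇒ ẍ = −rω² cosθ (ω constant).
|a| = rω²|cosθ| = 0.0291·(11.52)²·|cos 146.1°| = 3.2049 m/s².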